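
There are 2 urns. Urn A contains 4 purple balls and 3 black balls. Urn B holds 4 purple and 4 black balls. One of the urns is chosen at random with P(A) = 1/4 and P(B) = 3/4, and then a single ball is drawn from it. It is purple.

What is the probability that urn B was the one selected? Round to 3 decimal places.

0.724

For each hypothesis, P(data | H) works out to: P(data | urn A) = (4/7) = 4/7; P(data | urn B) = (4/8) = 1/2.
The prior-weighted likelihoods are 1/4 · 4/7 = 1/7, 3/4 · 1/2 = 3/8; summing to 29/56.
Therefore the posterior P(urn B | data) = (3/8) / (29/56) = 21/29.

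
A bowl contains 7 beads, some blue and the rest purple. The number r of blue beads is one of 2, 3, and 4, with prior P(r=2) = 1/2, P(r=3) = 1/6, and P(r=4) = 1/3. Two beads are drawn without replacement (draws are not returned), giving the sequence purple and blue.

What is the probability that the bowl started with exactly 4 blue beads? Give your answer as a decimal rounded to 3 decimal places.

For each hypothesis, P(data | H) works out to: P(data | r = 2) = (5/7)(2/6) = 5/21; P(data | r = 3) = (4/7)(3/6) = 2/7; P(data | r = 4) = (3/7)(4/6) = 2/7.
Multiplying each by its prior: 1/2 · 5/21 = 5/42, 1/6 · 2/7 = 1/21, 1/3 · 2/7 = 2/21; summing to 11/42.
Hence P(r = 4 | data) = (2/21) / (11/42) = 4/11.

0.364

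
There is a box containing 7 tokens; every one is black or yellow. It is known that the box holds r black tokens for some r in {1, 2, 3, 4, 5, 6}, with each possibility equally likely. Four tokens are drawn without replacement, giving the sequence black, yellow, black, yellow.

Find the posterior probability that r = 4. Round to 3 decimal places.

0.321

For each hypothesis, P(data | H) works out to: P(data | r = 1) = (1/7)(6/6)(0/5) = 0; P(data | r = 2) = (2/7)(5/6)(1/5)(4/4) = 1/21; P(data | r = 3) = (3/7)(4/6)(2/5)(3/4) = 3/35; P(data | r = 4) = (4/7)(3/6)(3/5)(2/4) = 3/35; P(data | r = 5) = (5/7)(2/6)(4/5)(1/4) = 1/21; P(data | r = 6) = (6/7)(1/6)(5/5)(0/4) = 0.
Multiplying each by its prior: 1/6 · 0 = 0, 1/6 · 1/21 = 1/126, 1/6 · 3/35 = 1/70, 1/6 · 3/35 = 1/70, 1/6 · 1/21 = 1/126, 1/6 · 0 = 0; these sum to 2/45.
So P(r = 4 | data) = (1/70) / (2/45) = 9/28.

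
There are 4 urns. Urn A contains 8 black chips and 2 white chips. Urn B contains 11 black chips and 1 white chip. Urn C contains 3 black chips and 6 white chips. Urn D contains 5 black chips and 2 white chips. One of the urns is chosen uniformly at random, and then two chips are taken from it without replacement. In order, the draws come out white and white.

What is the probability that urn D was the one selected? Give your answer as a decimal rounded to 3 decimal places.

0.098

Compute the likelihood of the observed sequence for each case: P(data | urn A) = (2/10)(1/9) = 0.022222; P(data | urn B) = (1/12)(0/11) = 0; P(data | urn C) = (6/9)(5/8) = 0.41667; P(data | urn D) = (2/7)(1/6) = 0.047619.
Multiplying each by its prior: 1/4 · 0.022222 = 0.0055556, 1/4 · 0 = 0, 1/4 · 0.41667 = 0.10417, 1/4 · 0.047619 = 0.011905; these sum to 0.12163.
So P(urn D | data) = (0.011905) / (0.12163) = 0.097879.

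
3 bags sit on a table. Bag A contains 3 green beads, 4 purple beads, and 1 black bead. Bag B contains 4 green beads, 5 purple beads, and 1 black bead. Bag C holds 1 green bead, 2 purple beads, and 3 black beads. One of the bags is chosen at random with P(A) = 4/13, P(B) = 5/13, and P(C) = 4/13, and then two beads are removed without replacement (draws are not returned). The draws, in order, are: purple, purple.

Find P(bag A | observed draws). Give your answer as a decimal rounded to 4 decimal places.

0.3835

Under each hypothesis, the probability of the observed sequence is: P(data | bag A) = (4/8)(3/7) = 0.21429; P(data | bag B) = (5/10)(4/9) = 0.22222; P(data | bag C) = (2/6)(1/5) = 0.066667.
The prior-weighted likelihoods are 4/13 · 0.21429 = 0.065934, 5/13 · 0.22222 = 0.08547, 4/13 · 0.066667 = 0.020513; these sum to 0.17192.
By Bayes' rule, P(bag A | data) = (0.065934) / (0.17192) = 0.38352.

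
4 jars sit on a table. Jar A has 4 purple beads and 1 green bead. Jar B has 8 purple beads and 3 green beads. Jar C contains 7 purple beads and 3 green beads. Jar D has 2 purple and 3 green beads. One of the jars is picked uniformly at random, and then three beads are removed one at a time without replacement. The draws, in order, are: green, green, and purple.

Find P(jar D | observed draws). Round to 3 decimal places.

0.652

For each hypothesis, P(data | H) works out to: P(data | jar A) = (1/5)(0/4) = 0; P(data | jar B) = (3/11)(2/10)(8/9) = 8/165; P(data | jar C) = (3/10)(2/9)(7/8) = 7/120; P(data | jar D) = (3/5)(2/4)(2/3) = 1/5.
Multiplying each by its prior: 1/4 · 0 = 0, 1/4 · 8/165 = 2/165, 1/4 · 7/120 = 7/480, 1/4 · 1/5 = 1/20; with total 27/352.
So P(jar D | data) = (1/20) / (27/352) = 88/135.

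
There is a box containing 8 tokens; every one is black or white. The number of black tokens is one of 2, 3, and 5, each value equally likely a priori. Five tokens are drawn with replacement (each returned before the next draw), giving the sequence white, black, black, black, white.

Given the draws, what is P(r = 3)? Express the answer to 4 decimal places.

0.3233

For each hypothesis, P(data | H) works out to: P(data | r = 2) = (6/8)(2/8)(2/8)(2/8)(6/8) = 0.0087891; P(data | r = 3) = (5/8)(3/8)(3/8)(3/8)(5/8) = 0.020599; P(data | r = 5) = (3/8)(5/8)(5/8)(5/8)(3/8) = 0.034332.
The prior-weighted likelihoods are 1/3 · 0.0087891 = 0.0029297, 1/3 · 0.020599 = 0.0068665, 1/3 · 0.034332 = 0.011444; these sum to 0.02124.
By Bayes' rule, P(r = 3 | data) = (0.0068665) / (0.02124) = 0.32328.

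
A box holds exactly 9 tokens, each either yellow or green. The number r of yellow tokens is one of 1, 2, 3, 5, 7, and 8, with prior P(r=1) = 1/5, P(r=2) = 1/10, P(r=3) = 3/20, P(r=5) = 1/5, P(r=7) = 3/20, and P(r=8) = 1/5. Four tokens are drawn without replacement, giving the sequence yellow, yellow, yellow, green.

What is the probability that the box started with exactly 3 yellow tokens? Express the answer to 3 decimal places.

0.029

For each hypothesis, P(data | H) works out to: P(data | r = 1) = (1/9)(0/8) = 0; P(data | r = 2) = (2/9)(1/8)(0/7) = 0; P(data | r = 3) = (3/9)(2/8)(1/7)(6/6) = 1/84; P(data | r = 5) = (5/9)(4/8)(3/7)(4/6) = 5/63; P(data | r = 7) = (7/9)(6/8)(5/7)(2/6) = 5/36; P(data | r = 8) = (8/9)(7/8)(6/7)(1/6) = 1/9.
Weighting by the prior gives 1/5 · 0 = 0, 1/10 · 0 = 0, 3/20 · 1/84 = 1/560, 1/5 · 5/63 = 1/63, 3/20 · 5/36 = 1/48, 1/5 · 1/9 = 1/45; with total 17/280.
So P(r = 3 | data) = (1/560) / (17/280) = 1/34.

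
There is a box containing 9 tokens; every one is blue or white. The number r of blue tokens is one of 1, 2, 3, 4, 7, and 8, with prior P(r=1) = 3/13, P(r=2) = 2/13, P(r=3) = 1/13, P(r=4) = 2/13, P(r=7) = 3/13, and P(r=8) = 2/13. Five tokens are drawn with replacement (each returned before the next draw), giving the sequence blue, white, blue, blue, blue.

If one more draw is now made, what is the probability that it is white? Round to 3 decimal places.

0.234

For each hypothesis, P(data | H) works out to: P(data | r = 1) = (1/9)(8/9)(1/9)(1/9)(1/9) = 0.00013548; P(data | r = 2) = (2/9)(7/9)(2/9)(2/9)(2/9) = 0.0018967; P(data | r = 3) = (3/9)(6/9)(3/9)(3/9)(3/9) = 0.0082305; P(data | r = 4) = (4/9)(5/9)(4/9)(4/9)(4/9) = 0.021677; P(data | r = 7) = (7/9)(2/9)(7/9)(7/9)(7/9) = 0.081322; P(data | r = 8) = (8/9)(1/9)(8/9)(8/9)(8/9) = 0.069366.
The prior-weighted likelihoods are 3/13 · 0.00013548 = 3.1265e-05, 2/13 · 0.0018967 = 0.0002918, 1/13 · 0.0082305 = 0.00063311, 2/13 · 0.021677 = 0.0033349, 3/13 · 0.081322 = 0.018767, 2/13 · 0.069366 = 0.010672; these sum to 0.033729.
Normalising, the posterior is P(r = 1 | data) = 0.00092693, P(r = 2 | data) = 0.0086513, P(r = 3 | data) = 0.01877, P(r = 4 | data) = 0.098872, P(r = 7 | data) = 0.55639, P(r = 8 | data) = 0.31639.
So P(white next | data) = Σ P(white next | H) P(H | data) = (8/9)(0.00092693) + (7/9)(0.0086513) + (2/3)(0.01877) + (5/9)(0.098872) + (2/9)(0.55639) + (1/9)(0.31639) = 0.23379.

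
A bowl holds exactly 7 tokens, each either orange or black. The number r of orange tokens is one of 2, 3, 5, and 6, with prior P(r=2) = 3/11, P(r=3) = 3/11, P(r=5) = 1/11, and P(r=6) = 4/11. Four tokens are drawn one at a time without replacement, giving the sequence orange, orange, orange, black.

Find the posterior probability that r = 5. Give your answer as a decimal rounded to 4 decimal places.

Under each hypothesis, the probability of the observed sequence is: P(data | r = 2) = (2/7)(1/6)(0/5) = 0; P(data | r = 3) = (3/7)(2/6)(1/5)(4/4) = 1/35; P(data | r = 5) = (5/7)(4/6)(3/5)(2/4) = 1/7; P(data | r = 6) = (6/7)(5/6)(4/5)(1/4) = 1/7.
The prior-weighted likelihoods are 3/11 · 0 = 0, 3/11 · 1/35 = 3/385, 1/11 · 1/7 = 1/77, 4/11 · 1/7 = 4/77; with total 4/55.
By Bayes' rule, P(r = 5 | data) = (1/77) / (4/55) = 5/28.

0.1786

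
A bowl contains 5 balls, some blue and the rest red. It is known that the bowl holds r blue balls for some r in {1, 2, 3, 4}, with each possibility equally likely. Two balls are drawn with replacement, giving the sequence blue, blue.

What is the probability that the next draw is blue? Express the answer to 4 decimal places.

0.6667

The likelihood of the observed sequence under each hypothesis: P(data | r = 1) = (1/5)(1/5) = 1/25; P(data | r = 2) = (2/5)(2/5) = 4/25; P(data | r = 3) = (3/5)(3/5) = 9/25; P(data | r = 4) = (4/5)(4/5) = 16/25.
The prior-weighted likelihoods are 1/4 · 1/25 = 1/100, 1/4 · 4/25 = 1/25, 1/4 · 9/25 = 9/100, 1/4 · 16/25 = 4/25; summing to 3/10.
Normalising, the posterior is P(r = 1 | data) = 1/30, P(r = 2 | data) = 2/15, P(r = 3 | data) = 3/10, P(r = 4 | data) = 8/15.
The predictive probability is P(blue next | data) = (1/5)(1/30) + (2/5)(2/15) + (3/5)(3/10) + (4/5)(8/15) = 2/3.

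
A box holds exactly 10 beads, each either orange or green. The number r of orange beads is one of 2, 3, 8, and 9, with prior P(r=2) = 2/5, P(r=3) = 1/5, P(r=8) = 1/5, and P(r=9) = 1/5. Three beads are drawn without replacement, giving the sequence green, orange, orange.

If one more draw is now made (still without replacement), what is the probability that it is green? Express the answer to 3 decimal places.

The likelihood of the observed sequence under each hypothesis: P(data | r = 2) = (8/10)(2/9)(1/8) = 1/45; P(data | r = 3) = (7/10)(3/9)(2/8) = 7/120; P(data | r = 8) = (2/10)(8/9)(7/8) = 7/45; P(data | r = 9) = (1/10)(9/9)(8/8) = 1/10.
Weighting by the prior gives 2/5 · 1/45 = 2/225, 1/5 · 7/120 = 7/600, 1/5 · 7/45 = 7/225, 1/5 · 1/10 = 1/50; these sum to 43/600.
Dividing through by the total gives posterior P(r = 2 | data) = 16/129, P(r = 3 | data) = 7/43, P(r = 8 | data) = 56/129, P(r = 9 | data) = 12/43.
The predictive probability is P(green next | data) = (1)(16/129) + (6/7)(7/43) + (1/7)(56/129) + (0)(12/43) = 14/43.

0.326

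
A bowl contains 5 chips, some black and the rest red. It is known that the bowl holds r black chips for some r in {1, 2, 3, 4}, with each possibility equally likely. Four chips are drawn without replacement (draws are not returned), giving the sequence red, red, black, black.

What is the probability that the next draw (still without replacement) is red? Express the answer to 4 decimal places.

0.5000

Compute the likelihood of the observed sequence for each case: P(data | r = 1) = (4/5)(3/4)(1/3)(0/2) = 0; P(data | r = 2) = (3/5)(2/4)(2/3)(1/2) = 1/10; P(data | r = 3) = (2/5)(1/4)(3/3)(2/2) = 1/10; P(data | r = 4) = (1/5)(0/4) = 0.
Multiplying each by its prior: 1/4 · 0 = 0, 1/4 · 1/10 = 1/40, 1/4 · 1/10 = 1/40, 1/4 · 0 = 0; summing to 1/20.
The posterior is then P(r = 1 | data) = 0, P(r = 2 | data) = 1/2, P(r = 3 | data) = 1/2, P(r = 4 | data) = 0.
So P(red next | data) = Σ P(red next | H) P(H | data) = (1)(1/2) + (0)(1/2) = 1/2.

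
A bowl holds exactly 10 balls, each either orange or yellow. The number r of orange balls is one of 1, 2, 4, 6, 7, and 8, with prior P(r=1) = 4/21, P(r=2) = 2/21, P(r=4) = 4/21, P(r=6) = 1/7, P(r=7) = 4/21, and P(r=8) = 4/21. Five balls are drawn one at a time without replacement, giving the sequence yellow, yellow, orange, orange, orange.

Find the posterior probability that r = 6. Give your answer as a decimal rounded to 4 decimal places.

0.2894

The likelihood of the observed sequence under each hypothesis: P(data | r = 1) = (9/10)(8/9)(1/8)(0/7) = 0; P(data | r = 2) = (8/10)(7/9)(2/8)(1/7)(0/6) = 0; P(data | r = 4) = (6/10)(5/9)(4/8)(3/7)(2/6) = 0.02381; P(data | r = 6) = (4/10)(3/9)(6/8)(5/7)(4/6) = 0.047619; P(data | r = 7) = (3/10)(2/9)(7/8)(6/7)(5/6) = 0.041667; P(data | r = 8) = (2/10)(1/9)(8/8)(7/7)(6/6) = 0.022222.
The prior-weighted likelihoods are 4/21 · 0 = 0, 2/21 · 0 = 0, 4/21 · 0.02381 = 0.0045351, 1/7 · 0.047619 = 0.0068027, 4/21 · 0.041667 = 0.0079365, 4/21 · 0.022222 = 0.0042328; these sum to 0.023507.
By Bayes' rule, P(r = 6 | data) = (0.0068027) / (0.023507) = 0.28939.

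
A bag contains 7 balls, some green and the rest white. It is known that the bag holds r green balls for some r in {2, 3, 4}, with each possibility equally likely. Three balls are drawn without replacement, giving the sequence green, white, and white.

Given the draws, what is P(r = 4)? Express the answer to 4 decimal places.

0.2400

The likelihood of the observed sequence under each hypothesis: P(data | r = 2) = (2/7)(5/6)(4/5) = 4/21; P(data | r = 3) = (3/7)(4/6)(3/5) = 6/35; P(data | r = 4) = (4/7)(3/6)(2/5) = 4/35.
Weighting by the prior gives 1/3 · 4/21 = 4/63, 1/3 · 6/35 = 2/35, 1/3 · 4/35 = 4/105; summing to 10/63.
Hence P(r = 4 | data) = (4/105) / (10/63) = 6/25.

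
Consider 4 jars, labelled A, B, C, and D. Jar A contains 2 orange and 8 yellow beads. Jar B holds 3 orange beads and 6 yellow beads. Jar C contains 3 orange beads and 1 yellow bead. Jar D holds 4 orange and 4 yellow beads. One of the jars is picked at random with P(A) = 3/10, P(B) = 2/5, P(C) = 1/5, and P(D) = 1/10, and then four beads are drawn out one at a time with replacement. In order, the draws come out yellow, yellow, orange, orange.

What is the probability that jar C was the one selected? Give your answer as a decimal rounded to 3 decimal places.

The likelihood of the observed sequence under each hypothesis: P(data | jar A) = (8/10)(8/10)(2/10)(2/10) = 0.0256; P(data | jar B) = (6/9)(6/9)(3/9)(3/9) = 0.049383; P(data | jar C) = (1/4)(1/4)(3/4)(3/4) = 0.035156; P(data | jar D) = (4/8)(4/8)(4/8)(4/8) = 0.0625.
Weighting by the prior gives 3/10 · 0.0256 = 0.00768, 2/5 · 0.049383 = 0.019753, 1/5 · 0.035156 = 0.0070313, 1/10 · 0.0625 = 0.00625; with total 0.040714.
Therefore the posterior P(jar C | data) = (0.0070313) / (0.040714) = 0.1727.

0.173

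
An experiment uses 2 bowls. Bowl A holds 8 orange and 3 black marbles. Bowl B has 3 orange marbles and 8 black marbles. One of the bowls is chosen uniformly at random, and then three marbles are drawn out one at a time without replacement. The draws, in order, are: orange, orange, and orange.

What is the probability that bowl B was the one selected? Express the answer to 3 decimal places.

For each hypothesis, P(data | H) works out to: P(data | bowl A) = (8/11)(7/10)(6/9) = 56/165; P(data | bowl B) = (3/11)(2/10)(1/9) = 1/165.
Weighting by the prior gives 1/2 · 56/165 = 28/165, 1/2 · 1/165 = 1/330; with total 19/110.
Hence P(bowl B | data) = (1/330) / (19/110) = 1/57.

0.018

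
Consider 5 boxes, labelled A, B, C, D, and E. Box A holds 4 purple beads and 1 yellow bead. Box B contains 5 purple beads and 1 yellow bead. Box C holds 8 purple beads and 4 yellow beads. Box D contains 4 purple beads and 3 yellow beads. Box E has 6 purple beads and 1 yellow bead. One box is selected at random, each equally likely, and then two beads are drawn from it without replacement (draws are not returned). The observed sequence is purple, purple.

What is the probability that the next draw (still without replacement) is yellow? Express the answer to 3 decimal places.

0.316

Compute the likelihood of the observed sequence for each case: P(data | box A) = (4/5)(3/4) = 3/5; P(data | box B) = (5/6)(4/5) = 2/3; P(data | box C) = (8/12)(7/11) = 14/33; P(data | box D) = (4/7)(3/6) = 2/7; P(data | box E) = (6/7)(5/6) = 5/7.
The prior-weighted likelihoods are 1/5 · 3/5 = 3/25, 1/5 · 2/3 = 2/15, 1/5 · 14/33 = 14/165, 1/5 · 2/7 = 2/35, 1/5 · 5/7 = 1/7; these sum to 148/275.
The posterior is then P(box A | data) = 0.22297, P(box B | data) = 0.24775, P(box C | data) = 0.15766, P(box D | data) = 0.10618, P(box E | data) = 0.26544.
The predictive probability is P(yellow next | data) = (1/3)(0.22297) + (1/4)(0.24775) + (2/5)(0.15766) + (3/5)(0.10618) + (1/5)(0.26544) = 0.31612.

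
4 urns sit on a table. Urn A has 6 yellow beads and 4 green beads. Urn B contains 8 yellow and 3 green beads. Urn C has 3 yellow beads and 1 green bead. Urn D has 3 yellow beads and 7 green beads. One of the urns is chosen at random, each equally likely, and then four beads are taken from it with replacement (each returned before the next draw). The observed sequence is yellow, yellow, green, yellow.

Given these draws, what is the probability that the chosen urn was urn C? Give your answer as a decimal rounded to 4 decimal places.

0.3341

The likelihood of the observed sequence under each hypothesis: P(data | urn A) = (6/10)(6/10)(4/10)(6/10) = 0.0864; P(data | urn B) = (8/11)(8/11)(3/11)(8/11) = 0.10491; P(data | urn C) = (3/4)(3/4)(1/4)(3/4) = 0.10547; P(data | urn D) = (3/10)(3/10)(7/10)(3/10) = 0.0189.
Multiplying each by its prior: 1/4 · 0.0864 = 0.0216, 1/4 · 0.10491 = 0.026228, 1/4 · 0.10547 = 0.026367, 1/4 · 0.0189 = 0.004725; with total 0.07892.
By Bayes' rule, P(urn C | data) = (0.026367) / (0.07892) = 0.3341.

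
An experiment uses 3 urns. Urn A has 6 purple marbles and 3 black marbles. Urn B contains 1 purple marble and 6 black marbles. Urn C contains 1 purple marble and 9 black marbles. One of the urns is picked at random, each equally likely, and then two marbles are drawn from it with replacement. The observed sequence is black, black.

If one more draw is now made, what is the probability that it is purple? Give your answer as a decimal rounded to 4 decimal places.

0.1570

Under each hypothesis, the probability of the observed sequence is: P(data | urn A) = (3/9)(3/9) = 0.11111; P(data | urn B) = (6/7)(6/7) = 0.73469; P(data | urn C) = (9/10)(9/10) = 0.81.
Weighting by the prior gives 1/3 · 0.11111 = 0.037037, 1/3 · 0.73469 = 0.2449, 1/3 · 0.81 = 0.27; with total 0.55193.
Dividing through by the total gives posterior P(urn A | data) = 0.067104, P(urn B | data) = 0.44371, P(urn C | data) = 0.48919.
So P(purple next | data) = Σ P(purple next | H) P(H | data) = (2/3)(0.067104) + (1/7)(0.44371) + (1/10)(0.48919) = 0.15704.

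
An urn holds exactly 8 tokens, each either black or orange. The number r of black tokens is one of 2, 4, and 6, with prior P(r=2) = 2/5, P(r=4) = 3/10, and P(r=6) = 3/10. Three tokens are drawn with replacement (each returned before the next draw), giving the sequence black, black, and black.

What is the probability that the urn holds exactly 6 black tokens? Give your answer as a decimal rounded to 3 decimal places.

0.743

Compute the likelihood of the observed sequence for each case: P(data | r = 2) = (2/8)(2/8)(2/8) = 1/64; P(data | r = 4) = (4/8)(4/8)(4/8) = 1/8; P(data | r = 6) = (6/8)(6/8)(6/8) = 27/64.
Weighting by the prior gives 2/5 · 1/64 = 1/160, 3/10 · 1/8 = 3/80, 3/10 · 27/64 = 81/640; with total 109/640.
Therefore the posterior P(r = 6 | data) = (81/640) / (109/640) = 81/109.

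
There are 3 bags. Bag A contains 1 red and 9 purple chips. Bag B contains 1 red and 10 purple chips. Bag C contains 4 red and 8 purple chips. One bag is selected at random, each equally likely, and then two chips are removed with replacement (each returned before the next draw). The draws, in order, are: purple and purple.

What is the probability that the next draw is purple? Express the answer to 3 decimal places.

0.854

Compute the likelihood of the observed sequence for each case: P(data | bag A) = (9/10)(9/10) = 0.81; P(data | bag B) = (10/11)(10/11) = 0.82645; P(data | bag C) = (8/12)(8/12) = 0.44444.
Weighting by the prior gives 1/3 · 0.81 = 0.27, 1/3 · 0.82645 = 0.27548, 1/3 · 0.44444 = 0.14815; summing to 0.69363.
Dividing through by the total gives posterior P(bag A | data) = 0.38926, P(bag B | data) = 0.39716, P(bag C | data) = 0.21358.
So P(purple next | data) = Σ P(purple next | H) P(H | data) = (9/10)(0.38926) + (10/11)(0.39716) + (2/3)(0.21358) = 0.85377.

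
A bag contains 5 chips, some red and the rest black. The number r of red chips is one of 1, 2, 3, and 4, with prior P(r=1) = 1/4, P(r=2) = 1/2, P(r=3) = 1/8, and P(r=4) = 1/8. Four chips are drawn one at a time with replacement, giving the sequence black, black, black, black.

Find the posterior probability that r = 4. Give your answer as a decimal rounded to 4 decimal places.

0.0012

Compute the likelihood of the observed sequence for each case: P(data | r = 1) = (4/5)(4/5)(4/5)(4/5) = 0.4096; P(data | r = 2) = (3/5)(3/5)(3/5)(3/5) = 0.1296; P(data | r = 3) = (2/5)(2/5)(2/5)(2/5) = 0.0256; P(data | r = 4) = (1/5)(1/5)(1/5)(1/5) = 0.0016.
Multiplying each by its prior: 1/4 · 0.4096 = 0.1024, 1/2 · 0.1296 = 0.0648, 1/8 · 0.0256 = 0.0032, 1/8 · 0.0016 = 0.0002; with total 0.1706.
Hence P(r = 4 | data) = (0.0002) / (0.1706) = 0.0011723.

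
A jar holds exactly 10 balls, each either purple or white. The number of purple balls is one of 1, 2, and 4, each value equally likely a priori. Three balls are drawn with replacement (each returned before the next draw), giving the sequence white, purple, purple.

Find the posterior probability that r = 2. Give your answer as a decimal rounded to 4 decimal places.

0.2336

The likelihood of the observed sequence under each hypothesis: P(data | r = 1) = (9/10)(1/10)(1/10) = 0.009; P(data | r = 2) = (8/10)(2/10)(2/10) = 0.032; P(data | r = 4) = (6/10)(4/10)(4/10) = 0.096.
Weighting by the prior gives 1/3 · 0.009 = 0.003, 1/3 · 0.032 = 0.010667, 1/3 · 0.096 = 0.032; summing to 0.045667.
So P(r = 2 | data) = (0.010667) / (0.045667) = 0.23358.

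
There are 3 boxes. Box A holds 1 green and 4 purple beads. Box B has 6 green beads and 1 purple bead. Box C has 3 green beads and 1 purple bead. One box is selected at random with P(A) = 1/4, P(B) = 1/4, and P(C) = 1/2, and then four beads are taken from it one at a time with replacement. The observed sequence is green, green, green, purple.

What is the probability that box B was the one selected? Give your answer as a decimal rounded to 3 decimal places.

Under each hypothesis, the probability of the observed sequence is: P(data | box A) = (1/5)(1/5)(1/5)(4/5) = 0.0064; P(data | box B) = (6/7)(6/7)(6/7)(1/7) = 0.089963; P(data | box C) = (3/4)(3/4)(3/4)(1/4) = 0.10547.
The prior-weighted likelihoods are 1/4 · 0.0064 = 0.0016, 1/4 · 0.089963 = 0.022491, 1/2 · 0.10547 = 0.052734; these sum to 0.076825.
So P(box B | data) = (0.022491) / (0.076825) = 0.29275.

0.293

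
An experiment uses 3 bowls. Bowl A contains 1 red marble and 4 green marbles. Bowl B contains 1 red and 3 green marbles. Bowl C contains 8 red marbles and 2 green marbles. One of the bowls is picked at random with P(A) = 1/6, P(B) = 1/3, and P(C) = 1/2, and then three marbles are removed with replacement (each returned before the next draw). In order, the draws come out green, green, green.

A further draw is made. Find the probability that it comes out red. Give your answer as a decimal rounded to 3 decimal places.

Compute the likelihood of the observed sequence for each case: P(data | bowl A) = (4/5)(4/5)(4/5) = 0.512; P(data | bowl B) = (3/4)(3/4)(3/4) = 0.42188; P(data | bowl C) = (2/10)(2/10)(2/10) = 0.008.
The prior-weighted likelihoods are 1/6 · 0.512 = 0.085333, 1/3 · 0.42188 = 0.14062, 1/2 · 0.008 = 0.004; summing to 0.22996.
Normalising, the posterior is P(bowl A | data) = 0.37108, P(bowl B | data) = 0.61152, P(bowl C | data) = 0.017394.
So P(red next | data) = Σ P(red next | H) P(H | data) = (1/5)(0.37108) + (1/4)(0.61152) + (4/5)(0.017394) = 0.24101.

0.241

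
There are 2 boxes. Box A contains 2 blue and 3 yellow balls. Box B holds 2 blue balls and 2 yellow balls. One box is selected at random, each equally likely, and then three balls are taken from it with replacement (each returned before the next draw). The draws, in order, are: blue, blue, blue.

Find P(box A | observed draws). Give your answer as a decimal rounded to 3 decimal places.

For each hypothesis, P(data | H) works out to: P(data | box A) = (2/5)(2/5)(2/5) = 0.064; P(data | box B) = (2/4)(2/4)(2/4) = 0.125.
Multiplying each by its prior: 1/2 · 0.064 = 0.032, 1/2 · 0.125 = 0.0625; with total 0.0945.
Hence P(box A | data) = (0.032) / (0.0945) = 0.33862.

0.339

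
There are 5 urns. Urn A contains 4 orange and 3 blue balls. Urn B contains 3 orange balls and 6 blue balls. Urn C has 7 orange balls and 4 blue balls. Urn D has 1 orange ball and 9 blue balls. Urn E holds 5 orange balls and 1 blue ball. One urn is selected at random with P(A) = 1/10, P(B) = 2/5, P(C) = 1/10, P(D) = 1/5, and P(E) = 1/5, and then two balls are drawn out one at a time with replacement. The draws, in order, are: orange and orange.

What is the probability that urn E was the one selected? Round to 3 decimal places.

0.537

For each hypothesis, P(data | H) works out to: P(data | urn A) = (4/7)(4/7) = 0.32653; P(data | urn B) = (3/9)(3/9) = 0.11111; P(data | urn C) = (7/11)(7/11) = 0.40496; P(data | urn D) = (1/10)(1/10) = 0.01; P(data | urn E) = (5/6)(5/6) = 0.69444.
The prior-weighted likelihoods are 1/10 · 0.32653 = 0.032653, 2/5 · 0.11111 = 0.044444, 1/10 · 0.40496 = 0.040496, 1/5 · 0.01 = 0.002, 1/5 · 0.69444 = 0.13889; these sum to 0.25848.
Therefore the posterior P(urn E | data) = (0.13889) / (0.25848) = 0.53732.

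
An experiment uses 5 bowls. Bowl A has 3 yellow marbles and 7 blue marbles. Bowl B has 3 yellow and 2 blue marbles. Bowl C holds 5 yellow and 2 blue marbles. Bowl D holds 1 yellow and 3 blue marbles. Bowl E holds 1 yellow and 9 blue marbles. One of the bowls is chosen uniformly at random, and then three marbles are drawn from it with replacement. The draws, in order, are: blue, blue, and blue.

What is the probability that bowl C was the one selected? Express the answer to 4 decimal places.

0.0148

Compute the likelihood of the observed sequence for each case: P(data | bowl A) = (7/10)(7/10)(7/10) = 0.343; P(data | bowl B) = (2/5)(2/5)(2/5) = 0.064; P(data | bowl C) = (2/7)(2/7)(2/7) = 0.023324; P(data | bowl D) = (3/4)(3/4)(3/4) = 0.42188; P(data | bowl E) = (9/10)(9/10)(9/10) = 0.729.
The prior-weighted likelihoods are 1/5 · 0.343 = 0.0686, 1/5 · 0.064 = 0.0128, 1/5 · 0.023324 = 0.0046647, 1/5 · 0.42188 = 0.084375, 1/5 · 0.729 = 0.1458; with total 0.31624.
So P(bowl C | data) = (0.0046647) / (0.31624) = 0.014751.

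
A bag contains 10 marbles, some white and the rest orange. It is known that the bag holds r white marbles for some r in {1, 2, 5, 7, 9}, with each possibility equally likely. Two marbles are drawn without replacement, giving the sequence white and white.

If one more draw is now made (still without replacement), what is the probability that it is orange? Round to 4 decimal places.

The likelihood of the observed sequence under each hypothesis: P(data | r = 1) = (1/10)(0/9) = 0; P(data | r = 2) = (2/10)(1/9) = 1/45; P(data | r = 5) = (5/10)(4/9) = 2/9; P(data | r = 7) = (7/10)(6/9) = 7/15; P(data | r = 9) = (9/10)(8/9) = 4/5.
The prior-weighted likelihoods are 1/5 · 0 = 0, 1/5 · 1/45 = 1/225, 1/5 · 2/9 = 2/45, 1/5 · 7/15 = 7/75, 1/5 · 4/5 = 4/25; with total 68/225.
Normalising, the posterior is P(r = 1 | data) = 0, P(r = 2 | data) = 1/68, P(r = 5 | data) = 5/34, P(r = 7 | data) = 21/68, P(r = 9 | data) = 9/17.
So P(orange next | data) = Σ P(orange next | H) P(H | data) = (1)(1/68) + (5/8)(5/34) + (3/8)(21/68) + (1/8)(9/17) = 157/544.

0.2886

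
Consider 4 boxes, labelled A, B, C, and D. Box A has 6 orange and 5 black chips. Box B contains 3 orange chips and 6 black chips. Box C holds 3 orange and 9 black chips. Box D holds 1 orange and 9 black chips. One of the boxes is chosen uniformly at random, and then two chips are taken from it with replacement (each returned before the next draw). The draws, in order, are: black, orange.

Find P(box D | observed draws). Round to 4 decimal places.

Under each hypothesis, the probability of the observed sequence is: P(data | box A) = (5/11)(6/11) = 0.24793; P(data | box B) = (6/9)(3/9) = 0.22222; P(data | box C) = (9/12)(3/12) = 0.1875; P(data | box D) = (9/10)(1/10) = 0.09.
Multiplying each by its prior: 1/4 · 0.24793 = 0.061983, 1/4 · 0.22222 = 0.055556, 1/4 · 0.1875 = 0.046875, 1/4 · 0.09 = 0.0225; these sum to 0.18691.
Therefore the posterior P(box D | data) = (0.0225) / (0.18691) = 0.12038.

0.1204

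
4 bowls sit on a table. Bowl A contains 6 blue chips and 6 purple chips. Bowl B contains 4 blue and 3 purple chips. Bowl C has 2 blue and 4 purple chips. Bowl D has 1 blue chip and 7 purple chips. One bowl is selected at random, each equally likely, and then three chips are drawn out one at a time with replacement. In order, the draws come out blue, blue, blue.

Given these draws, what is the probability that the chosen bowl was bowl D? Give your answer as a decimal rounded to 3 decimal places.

0.006

Under each hypothesis, the probability of the observed sequence is: P(data | bowl A) = (6/12)(6/12)(6/12) = 0.125; P(data | bowl B) = (4/7)(4/7)(4/7) = 0.18659; P(data | bowl C) = (2/6)(2/6)(2/6) = 0.037037; P(data | bowl D) = (1/8)(1/8)(1/8) = 0.0019531.
The prior-weighted likelihoods are 1/4 · 0.125 = 0.03125, 1/4 · 0.18659 = 0.046647, 1/4 · 0.037037 = 0.0092593, 1/4 · 0.0019531 = 0.00048828; these sum to 0.087645.
Hence P(bowl D | data) = (0.00048828) / (0.087645) = 0.0055711.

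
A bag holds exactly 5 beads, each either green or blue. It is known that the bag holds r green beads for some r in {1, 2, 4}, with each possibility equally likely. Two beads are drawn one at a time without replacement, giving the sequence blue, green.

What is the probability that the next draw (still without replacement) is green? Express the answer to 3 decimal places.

For each hypothesis, P(data | H) works out to: P(data | r = 1) = (4/5)(1/4) = 1/5; P(data | r = 2) = (3/5)(2/4) = 3/10; P(data | r = 4) = (1/5)(4/4) = 1/5.
The prior-weighted likelihoods are 1/3 · 1/5 = 1/15, 1/3 · 3/10 = 1/10, 1/3 · 1/5 = 1/15; summing to 7/30.
The posterior is then P(r = 1 | data) = 2/7, P(r = 2 | data) = 3/7, P(r = 4 | data) = 2/7.
The predictive probability is P(green next | data) = (0)(2/7) + (1/3)(3/7) + (1)(2/7) = 3/7.

0.429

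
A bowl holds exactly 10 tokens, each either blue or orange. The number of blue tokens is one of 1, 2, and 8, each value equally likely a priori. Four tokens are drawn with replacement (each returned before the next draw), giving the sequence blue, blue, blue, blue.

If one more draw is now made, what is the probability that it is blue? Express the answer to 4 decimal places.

0.7975

Under each hypothesis, the probability of the observed sequence is: P(data | r = 1) = (1/10)(1/10)(1/10)(1/10) = 0.0001; P(data | r = 2) = (2/10)(2/10)(2/10)(2/10) = 0.0016; P(data | r = 8) = (8/10)(8/10)(8/10)(8/10) = 0.4096.
The prior-weighted likelihoods are 1/3 · 0.0001 = 3.3333e-05, 1/3 · 0.0016 = 0.00053333, 1/3 · 0.4096 = 0.13653; with total 0.1371.
The posterior is then P(r = 1 | data) = 0.00024313, P(r = 2 | data) = 0.0038901, P(r = 8 | data) = 0.99587.
The predictive probability is P(blue next | data) = (1/10)(0.00024313) + (1/5)(0.0038901) + (4/5)(0.99587) = 0.7975.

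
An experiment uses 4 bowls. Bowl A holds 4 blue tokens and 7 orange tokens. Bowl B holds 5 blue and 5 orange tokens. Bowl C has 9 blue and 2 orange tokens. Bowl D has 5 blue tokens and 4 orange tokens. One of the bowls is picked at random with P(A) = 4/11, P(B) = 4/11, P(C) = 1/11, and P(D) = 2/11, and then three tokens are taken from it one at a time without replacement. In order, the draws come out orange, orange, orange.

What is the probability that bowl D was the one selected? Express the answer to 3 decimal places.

Compute the likelihood of the observed sequence for each case: P(data | bowl A) = (7/11)(6/10)(5/9) = 0.21212; P(data | bowl B) = (5/10)(4/9)(3/8) = 0.083333; P(data | bowl C) = (2/11)(1/10)(0/9) = 0; P(data | bowl D) = (4/9)(3/8)(2/7) = 0.047619.
The prior-weighted likelihoods are 4/11 · 0.21212 = 0.077135, 4/11 · 0.083333 = 0.030303, 1/11 · 0 = 0, 2/11 · 0.047619 = 0.008658; with total 0.1161.
Hence P(bowl D | data) = (0.008658) / (0.1161) = 0.074576.

0.075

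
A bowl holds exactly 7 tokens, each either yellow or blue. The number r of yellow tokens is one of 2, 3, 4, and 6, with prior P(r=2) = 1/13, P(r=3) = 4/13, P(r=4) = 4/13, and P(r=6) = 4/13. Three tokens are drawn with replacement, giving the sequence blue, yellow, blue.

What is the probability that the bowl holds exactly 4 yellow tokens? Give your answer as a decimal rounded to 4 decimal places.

0.3512

For each hypothesis, P(data | H) works out to: P(data | r = 2) = (5/7)(2/7)(5/7) = 0.14577; P(data | r = 3) = (4/7)(3/7)(4/7) = 0.13994; P(data | r = 4) = (3/7)(4/7)(3/7) = 0.10496; P(data | r = 6) = (1/7)(6/7)(1/7) = 0.017493.
The prior-weighted likelihoods are 1/13 · 0.14577 = 0.011213, 4/13 · 0.13994 = 0.043059, 4/13 · 0.10496 = 0.032294, 4/13 · 0.017493 = 0.0053824; with total 0.091949.
By Bayes' rule, P(r = 4 | data) = (0.032294) / (0.091949) = 0.35122.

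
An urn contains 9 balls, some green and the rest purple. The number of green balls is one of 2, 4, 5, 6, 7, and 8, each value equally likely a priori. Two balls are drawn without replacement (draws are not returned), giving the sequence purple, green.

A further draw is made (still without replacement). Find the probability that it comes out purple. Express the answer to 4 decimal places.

0.4164

Compute the likelihood of the observed sequence for each case: P(data | r = 2) = (7/9)(2/8) = 7/36; P(data | r = 4) = (5/9)(4/8) = 5/18; P(data | r = 5) = (4/9)(5/8) = 5/18; P(data | r = 6) = (3/9)(6/8) = 1/4; P(data | r = 7) = (2/9)(7/8) = 7/36; P(data | r = 8) = (1/9)(8/8) = 1/9.
Weighting by the prior gives 1/6 · 7/36 = 7/216, 1/6 · 5/18 = 5/108, 1/6 · 5/18 = 5/108, 1/6 · 1/4 = 1/24, 1/6 · 7/36 = 7/216, 1/6 · 1/9 = 1/54; these sum to 47/216.
The posterior is then P(r = 2 | data) = 7/47, P(r = 4 | data) = 10/47, P(r = 5 | data) = 10/47, P(r = 6 | data) = 9/47, P(r = 7 | data) = 7/47, P(r = 8 | data) = 4/47.
So P(purple next | data) = Σ P(purple next | H) P(H | data) = (6/7)(7/47) + (4/7)(10/47) + (3/7)(10/47) + (2/7)(9/47) + (1/7)(7/47) + (0)(4/47) = 137/329.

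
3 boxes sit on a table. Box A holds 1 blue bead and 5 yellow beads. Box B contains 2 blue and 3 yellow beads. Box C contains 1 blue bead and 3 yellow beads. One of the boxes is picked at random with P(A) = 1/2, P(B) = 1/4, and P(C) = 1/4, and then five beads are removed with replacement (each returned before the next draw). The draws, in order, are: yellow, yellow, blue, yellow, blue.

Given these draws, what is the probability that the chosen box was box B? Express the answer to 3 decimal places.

Compute the likelihood of the observed sequence for each case: P(data | box A) = (5/6)(5/6)(1/6)(5/6)(1/6) = 0.016075; P(data | box B) = (3/5)(3/5)(2/5)(3/5)(2/5) = 0.03456; P(data | box C) = (3/4)(3/4)(1/4)(3/4)(1/4) = 0.026367.
Weighting by the prior gives 1/2 · 0.016075 = 0.0080376, 1/4 · 0.03456 = 0.00864, 1/4 · 0.026367 = 0.0065918; these sum to 0.023269.
So P(box B | data) = (0.00864) / (0.023269) = 0.3713.

0.371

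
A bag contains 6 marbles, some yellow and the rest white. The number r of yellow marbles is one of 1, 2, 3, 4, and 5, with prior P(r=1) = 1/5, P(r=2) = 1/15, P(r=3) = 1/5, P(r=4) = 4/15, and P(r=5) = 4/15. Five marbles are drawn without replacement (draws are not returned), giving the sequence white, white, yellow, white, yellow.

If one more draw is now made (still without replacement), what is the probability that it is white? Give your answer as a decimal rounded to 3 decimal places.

0.308

Compute the likelihood of the observed sequence for each case: P(data | r = 1) = (5/6)(4/5)(1/4)(3/3)(0/2) = 0; P(data | r = 2) = (4/6)(3/5)(2/4)(2/3)(1/2) = 1/15; P(data | r = 3) = (3/6)(2/5)(3/4)(1/3)(2/2) = 1/20; P(data | r = 4) = (2/6)(1/5)(4/4)(0/3) = 0; P(data | r = 5) = (1/6)(0/5) = 0.
Weighting by the prior gives 1/5 · 0 = 0, 1/15 · 1/15 = 1/225, 1/5 · 1/20 = 1/100, 4/15 · 0 = 0, 4/15 · 0 = 0; these sum to 13/900.
Dividing through by the total gives posterior P(r = 1 | data) = 0, P(r = 2 | data) = 4/13, P(r = 3 | data) = 9/13, P(r = 4 | data) = 0, P(r = 5 | data) = 0.
Averaging over the posterior, P(white next | data) = (1)(4/13) + (0)(9/13) = 4/13.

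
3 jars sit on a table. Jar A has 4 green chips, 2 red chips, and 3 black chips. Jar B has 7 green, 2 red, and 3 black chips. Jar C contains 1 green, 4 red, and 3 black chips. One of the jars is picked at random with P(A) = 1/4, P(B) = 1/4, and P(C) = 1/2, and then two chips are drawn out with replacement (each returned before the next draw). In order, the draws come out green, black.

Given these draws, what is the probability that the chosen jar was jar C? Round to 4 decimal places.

Under each hypothesis, the probability of the observed sequence is: P(data | jar A) = (4/9)(3/9) = 0.14815; P(data | jar B) = (7/12)(3/12) = 0.14583; P(data | jar C) = (1/8)(3/8) = 0.046875.
Multiplying each by its prior: 1/4 · 0.14815 = 0.037037, 1/4 · 0.14583 = 0.036458, 1/2 · 0.046875 = 0.023438; summing to 0.096933.
Therefore the posterior P(jar C | data) = (0.023438) / (0.096933) = 0.24179.

0.2418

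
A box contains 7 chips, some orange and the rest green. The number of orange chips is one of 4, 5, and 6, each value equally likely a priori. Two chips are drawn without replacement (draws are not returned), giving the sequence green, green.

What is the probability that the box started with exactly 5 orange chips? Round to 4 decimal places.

Compute the likelihood of the observed sequence for each case: P(data | r = 4) = (3/7)(2/6) = 1/7; P(data | r = 5) = (2/7)(1/6) = 1/21; P(data | r = 6) = (1/7)(0/6) = 0.
Weighting by the prior gives 1/3 · 1/7 = 1/21, 1/3 · 1/21 = 1/63, 1/3 · 0 = 0; with total 4/63.
Hence P(r = 5 | data) = (1/63) / (4/63) = 1/4.

0.2500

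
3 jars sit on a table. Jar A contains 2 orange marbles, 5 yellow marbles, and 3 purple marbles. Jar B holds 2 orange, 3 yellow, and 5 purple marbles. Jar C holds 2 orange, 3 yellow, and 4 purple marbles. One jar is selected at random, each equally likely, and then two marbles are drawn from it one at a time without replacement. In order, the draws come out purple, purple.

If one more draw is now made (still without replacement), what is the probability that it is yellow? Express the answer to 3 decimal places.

The likelihood of the observed sequence under each hypothesis: P(data | jar A) = (3/10)(2/9) = 1/15; P(data | jar B) = (5/10)(4/9) = 2/9; P(data | jar C) = (4/9)(3/8) = 1/6.
The prior-weighted likelihoods are 1/3 · 1/15 = 1/45, 1/3 · 2/9 = 2/27, 1/3 · 1/6 = 1/18; with total 41/270.
Dividing through by the total gives posterior P(jar A | data) = 0.14634, P(jar B | data) = 0.4878, P(jar C | data) = 0.36585.
Averaging over the posterior, P(yellow next | data) = (5/8)(0.14634) + (3/8)(0.4878) + (3/7)(0.36585) = 0.43118.

0.431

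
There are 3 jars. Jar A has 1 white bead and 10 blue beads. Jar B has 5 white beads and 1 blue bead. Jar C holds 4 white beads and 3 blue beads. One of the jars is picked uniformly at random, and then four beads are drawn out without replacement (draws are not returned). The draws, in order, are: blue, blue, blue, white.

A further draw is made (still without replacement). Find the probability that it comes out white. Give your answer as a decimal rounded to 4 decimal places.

The likelihood of the observed sequence under each hypothesis: P(data | jar A) = (10/11)(9/10)(8/9)(1/8) = 0.090909; P(data | jar B) = (1/6)(0/5) = 0; P(data | jar C) = (3/7)(2/6)(1/5)(4/4) = 0.028571.
Weighting by the prior gives 1/3 · 0.090909 = 0.030303, 1/3 · 0 = 0, 1/3 · 0.028571 = 0.0095238; these sum to 0.039827.
The posterior is then P(jar A | data) = 0.76087, P(jar B | data) = 0, P(jar C | data) = 0.23913.
So P(white next | data) = Σ P(white next | H) P(H | data) = (0)(0.76087) + (1)(0.23913) = 0.23913.

0.2391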